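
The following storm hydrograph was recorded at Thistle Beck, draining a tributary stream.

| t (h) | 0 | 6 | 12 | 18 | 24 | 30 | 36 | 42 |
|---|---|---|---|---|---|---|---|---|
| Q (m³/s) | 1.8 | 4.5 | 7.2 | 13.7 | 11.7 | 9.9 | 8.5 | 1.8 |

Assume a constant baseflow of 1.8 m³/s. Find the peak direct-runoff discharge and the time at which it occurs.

Q_p = 11.9 m³/s at t = 18 h

Subtracting baseflow gives direct-runoff ordinates: 0.0, 2.7, 5.4, 11.9, 9.9, 8.1, 6.7, 0.0 m³/s.
The maximum is 11.9 m³/s, occurring at the reading for t = 18 h.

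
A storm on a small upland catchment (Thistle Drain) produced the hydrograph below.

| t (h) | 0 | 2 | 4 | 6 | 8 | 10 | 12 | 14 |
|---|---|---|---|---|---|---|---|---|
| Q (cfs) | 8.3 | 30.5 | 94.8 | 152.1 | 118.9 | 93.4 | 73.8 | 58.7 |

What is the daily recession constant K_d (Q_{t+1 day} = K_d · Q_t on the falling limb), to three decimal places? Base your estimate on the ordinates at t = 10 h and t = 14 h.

Between t = 10 h and t = 14 h the flow falls from 93.4 to 58.7 cfs over 2×2 h = 4 h.
Per-interval ratio K = (58.7/93.4)^(1/2) = 0.7928; K_d = K^(24/2) = 0.062.

K_d ≈ 0.062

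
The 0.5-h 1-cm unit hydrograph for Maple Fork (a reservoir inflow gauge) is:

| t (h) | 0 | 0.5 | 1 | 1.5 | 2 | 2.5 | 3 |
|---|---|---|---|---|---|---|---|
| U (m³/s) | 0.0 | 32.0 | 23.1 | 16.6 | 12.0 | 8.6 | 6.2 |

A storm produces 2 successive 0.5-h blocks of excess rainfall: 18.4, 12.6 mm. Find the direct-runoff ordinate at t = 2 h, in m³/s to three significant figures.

By discrete convolution, Q_j = Σ (P_i / 10 mm) · U_{j−i}.
At t = 2 h (j=4): Q = (18.4/10)·12.0 + (12.6/10)·16.6 = 43.0 m³/s.

Q ≈ 43.0 m³/s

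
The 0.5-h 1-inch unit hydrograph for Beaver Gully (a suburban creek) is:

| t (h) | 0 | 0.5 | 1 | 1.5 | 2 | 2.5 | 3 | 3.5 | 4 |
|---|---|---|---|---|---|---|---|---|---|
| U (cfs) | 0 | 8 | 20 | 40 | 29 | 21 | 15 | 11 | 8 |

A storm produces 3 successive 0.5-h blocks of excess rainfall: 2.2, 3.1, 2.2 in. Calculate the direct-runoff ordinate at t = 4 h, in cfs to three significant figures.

By discrete convolution, Q_j = Σ (P_i / 1 in) · U_{j−i}.
At t = 4 h (j=8): Q = (2.2/1)·8 + (3.1/1)·11 + (2.2/1)·15 = 84.7 cfs.

Q ≈ 84.7 cfs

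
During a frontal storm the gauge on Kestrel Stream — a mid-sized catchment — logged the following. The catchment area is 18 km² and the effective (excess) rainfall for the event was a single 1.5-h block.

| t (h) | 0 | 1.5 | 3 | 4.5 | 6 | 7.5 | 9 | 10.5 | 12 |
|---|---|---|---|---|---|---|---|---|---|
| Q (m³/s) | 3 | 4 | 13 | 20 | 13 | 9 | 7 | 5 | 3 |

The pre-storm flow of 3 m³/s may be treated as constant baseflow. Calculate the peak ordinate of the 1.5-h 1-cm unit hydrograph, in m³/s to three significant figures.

Direct runoff: 0.0, 1.0, 10.0, 17.0, 10.0, 6.0, 4.0, 2.0, 0.0 m³/s; ΣQ_DR = 50.00 m³/s, peak = 17.0 m³/s.
Runoff depth d = ΣQ_DR·Δt / A = 50.00 × 5400 / (18 km²) = 15.00 mm.
The 1-cm UH is the DRH scaled by (10 mm)/d, so U_p = 17.0 × 10/15.00 = 11.3 m³/s.

U_p ≈ 11.3 m³/s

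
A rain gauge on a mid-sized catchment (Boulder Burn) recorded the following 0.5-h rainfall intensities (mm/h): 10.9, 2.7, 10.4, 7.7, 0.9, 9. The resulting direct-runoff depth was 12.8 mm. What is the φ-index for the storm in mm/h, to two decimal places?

φ ≈ 3.10 mm/h

Only the 4 blocks with intensity above φ contribute runoff: 10.9, 10.4, 7.7, 9 mm/h.
Σ(I−φ)·Δt = d  ⇒  (10.9+10.4+7.7+9 − 4φ)·0.5 = 12.8
φ = (38.00 − 12.8/0.5) / 4 = 3.10 mm/h.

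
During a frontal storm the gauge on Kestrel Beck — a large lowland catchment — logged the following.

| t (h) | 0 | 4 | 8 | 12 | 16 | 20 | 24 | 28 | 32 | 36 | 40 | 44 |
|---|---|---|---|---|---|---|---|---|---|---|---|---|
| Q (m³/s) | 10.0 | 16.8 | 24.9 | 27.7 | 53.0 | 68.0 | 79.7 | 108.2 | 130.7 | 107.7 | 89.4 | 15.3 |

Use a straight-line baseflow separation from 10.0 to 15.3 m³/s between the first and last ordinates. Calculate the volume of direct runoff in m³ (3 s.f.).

Direct-runoff ordinates (Q − Q_b): 0.00, 6.32, 13.94, 16.25, 41.07, 55.59, 66.81, 94.83, 116.85, 93.36, 74.58, 0.00 m³/s.
ΣQ_DR = 579.6 m³/s.
With Δt = 4 h = 14400 s, V = ΣQ_DR · Δt = 579.6 × 14400 = 8.35 × 10^6 m³.

V ≈ 8.35 × 10^6 m³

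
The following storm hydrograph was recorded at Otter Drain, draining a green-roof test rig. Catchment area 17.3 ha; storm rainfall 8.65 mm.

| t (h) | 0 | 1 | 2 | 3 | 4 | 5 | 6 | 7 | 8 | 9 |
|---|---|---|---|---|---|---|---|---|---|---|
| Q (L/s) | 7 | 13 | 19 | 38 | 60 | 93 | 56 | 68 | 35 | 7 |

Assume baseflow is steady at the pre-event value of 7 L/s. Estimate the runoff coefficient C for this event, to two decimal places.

ΣQ_DR = 326.0 L/s; V = ΣQ_DR·Δt = 1.174 × 10^6 L.
Runoff depth d = V / A = 6.784 mm.
C = d / P = 6.784 / 8.65 = 0.78.

C ≈ 0.78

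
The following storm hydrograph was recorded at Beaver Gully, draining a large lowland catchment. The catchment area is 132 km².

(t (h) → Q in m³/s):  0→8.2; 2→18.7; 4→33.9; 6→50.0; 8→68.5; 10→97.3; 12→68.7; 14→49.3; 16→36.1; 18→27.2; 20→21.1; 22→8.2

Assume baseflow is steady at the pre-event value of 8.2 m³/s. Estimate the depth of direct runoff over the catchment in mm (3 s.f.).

Direct runoff: 0.0, 10.5, 25.7, 41.8, 60.3, 89.1, 60.5, 41.1, 27.9, 19.0, 12.9, 0.0 m³/s; ΣQ_DR = 388.8 m³/s.
V = ΣQ_DR · Δt = 388.8 × 7200 s = 2.799 × 10^6 m³.
Over A = 132 km², depth = V / A = 21.2 mm.

d ≈ 21.2 mm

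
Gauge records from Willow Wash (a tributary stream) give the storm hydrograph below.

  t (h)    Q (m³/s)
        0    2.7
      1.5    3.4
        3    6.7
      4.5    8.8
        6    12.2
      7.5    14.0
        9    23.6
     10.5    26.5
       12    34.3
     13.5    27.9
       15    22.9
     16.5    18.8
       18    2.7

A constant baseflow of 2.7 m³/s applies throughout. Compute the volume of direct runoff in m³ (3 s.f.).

V ≈ 9.15 × 10^5 m³

Direct-runoff ordinates (Q − Q_b): 0.0, 0.7, 4.0, 6.1, 9.5, 11.3, 20.9, 23.8, 31.6, 25.2, 20.2, 16.1, 0.0 m³/s.
ΣQ_DR = 169.4 m³/s.
With Δt = 1.5 h = 5400 s, V = ΣQ_DR · Δt = 169.4 × 5400 = 9.15 × 10^5 m³.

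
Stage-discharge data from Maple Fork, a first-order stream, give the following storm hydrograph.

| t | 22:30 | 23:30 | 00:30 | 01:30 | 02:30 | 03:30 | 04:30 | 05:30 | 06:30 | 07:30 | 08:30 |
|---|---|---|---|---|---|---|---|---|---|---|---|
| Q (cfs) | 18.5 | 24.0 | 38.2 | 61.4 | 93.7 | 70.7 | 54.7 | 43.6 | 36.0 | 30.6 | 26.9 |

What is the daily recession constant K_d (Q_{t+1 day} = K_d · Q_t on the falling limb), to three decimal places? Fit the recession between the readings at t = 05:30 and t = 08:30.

Between t = 05:30 and t = 08:30 the flow falls from 43.6 to 26.9 cfs over 3×1 h = 3 h.
Per-interval ratio K = (26.9/43.6)^(1/3) = 0.8513; K_d = K^(24/1) = 0.021.

K_d ≈ 0.021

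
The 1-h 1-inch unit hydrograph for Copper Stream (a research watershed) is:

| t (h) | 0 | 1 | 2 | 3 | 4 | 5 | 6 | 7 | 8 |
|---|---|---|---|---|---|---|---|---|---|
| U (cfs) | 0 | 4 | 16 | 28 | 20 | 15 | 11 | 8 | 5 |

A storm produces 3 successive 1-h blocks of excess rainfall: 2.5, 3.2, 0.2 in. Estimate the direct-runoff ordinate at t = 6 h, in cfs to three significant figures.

By discrete convolution, Q_j = Σ (P_i / 1 in) · U_{j−i}.
At t = 6 h (j=6): Q = (2.5/1)·11 + (3.2/1)·15 + (0.2/1)·20 = 79.5 cfs.

Q ≈ 79.5 cfs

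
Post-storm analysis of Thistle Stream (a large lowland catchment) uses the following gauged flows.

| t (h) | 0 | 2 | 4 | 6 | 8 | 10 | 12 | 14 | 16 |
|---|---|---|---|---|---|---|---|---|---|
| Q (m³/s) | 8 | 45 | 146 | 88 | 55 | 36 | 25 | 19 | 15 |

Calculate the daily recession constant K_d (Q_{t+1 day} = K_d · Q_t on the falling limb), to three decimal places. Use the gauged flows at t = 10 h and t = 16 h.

Between t = 10 h and t = 16 h the flow falls from 36 to 15 m³/s over 3×2 h = 6 h.
Per-interval ratio K = (15/36)^(1/3) = 0.7469; K_d = K^(24/2) = 0.030.

K_d ≈ 0.030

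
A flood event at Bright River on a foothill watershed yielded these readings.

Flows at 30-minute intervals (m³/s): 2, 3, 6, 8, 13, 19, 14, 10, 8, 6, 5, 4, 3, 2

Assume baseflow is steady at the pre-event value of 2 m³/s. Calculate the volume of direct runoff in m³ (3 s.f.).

V ≈ 1.35 × 10^5 m³

Direct-runoff ordinates (Q − Q_b): 0.0, 1.0, 4.0, 6.0, 11.0, 17.0, 12.0, 8.0, 6.0, 4.0, 3.0, 2.0, 1.0, 0.0 m³/s.
ΣQ_DR = 75.00 m³/s.
With Δt = 0.5 h = 1800 s, V = ΣQ_DR · Δt = 75.00 × 1800 = 1.35 × 10^5 m³.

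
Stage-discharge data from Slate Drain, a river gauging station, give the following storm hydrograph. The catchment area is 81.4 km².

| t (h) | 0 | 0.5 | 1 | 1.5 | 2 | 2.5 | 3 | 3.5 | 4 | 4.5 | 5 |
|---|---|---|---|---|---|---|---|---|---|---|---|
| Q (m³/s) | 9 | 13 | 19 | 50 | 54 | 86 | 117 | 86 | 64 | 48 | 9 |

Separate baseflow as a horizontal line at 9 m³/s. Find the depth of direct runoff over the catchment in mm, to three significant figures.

d ≈ 10.1 mm

Direct runoff: 0.0, 4.0, 10.0, 41.0, 45.0, 77.0, 108.0, 77.0, 55.0, 39.0, 0.0 m³/s; ΣQ_DR = 456.0 m³/s.
V = ΣQ_DR · Δt = 456.0 × 1800 s = 8.208 × 10^5 m³.
Over A = 81.4 km², depth = V / A = 10.1 mm.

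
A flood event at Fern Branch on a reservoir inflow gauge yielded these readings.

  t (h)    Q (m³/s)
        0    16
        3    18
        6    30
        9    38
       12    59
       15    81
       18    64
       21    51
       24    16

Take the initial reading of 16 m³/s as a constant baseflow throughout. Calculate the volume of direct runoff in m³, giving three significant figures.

Direct-runoff ordinates (Q − Q_b): 0.0, 2.0, 14.0, 22.0, 43.0, 65.0, 48.0, 35.0, 0.0 m³/s.
ΣQ_DR = 229.0 m³/s.
With Δt = 3 h = 10800 s, V = ΣQ_DR · Δt = 229.0 × 10800 = 2.47 × 10^6 m³.

V ≈ 2.47 × 10^6 m³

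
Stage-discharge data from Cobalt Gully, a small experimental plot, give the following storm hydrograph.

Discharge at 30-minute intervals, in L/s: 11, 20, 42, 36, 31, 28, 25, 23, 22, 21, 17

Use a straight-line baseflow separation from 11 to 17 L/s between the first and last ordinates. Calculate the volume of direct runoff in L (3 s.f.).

V ≈ 2.20 × 10^5 L

Direct-runoff ordinates (Q − Q_b): 0.00, 8.40, 29.80, 23.20, 17.60, 14.00, 10.40, 7.80, 6.20, 4.60, 0.00 L/s.
ΣQ_DR = 122.0 L/s.
With Δt = 0.5 h = 1800 s, V = ΣQ_DR · Δt = 122.0 × 1800 = 2.20 × 10^5 L.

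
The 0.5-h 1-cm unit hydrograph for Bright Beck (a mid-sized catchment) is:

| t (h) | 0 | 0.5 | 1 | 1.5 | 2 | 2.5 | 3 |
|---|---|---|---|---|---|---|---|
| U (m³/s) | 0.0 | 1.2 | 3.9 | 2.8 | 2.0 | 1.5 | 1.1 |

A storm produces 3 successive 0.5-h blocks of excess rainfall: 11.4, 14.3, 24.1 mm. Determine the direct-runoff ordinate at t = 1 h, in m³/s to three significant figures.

Q ≈ 6.16 m³/s

By discrete convolution, Q_j = Σ (P_i / 10 mm) · U_{j−i}.
At t = 1 h (j=2): Q = (11.4/10)·3.9 + (14.3/10)·1.2 + (24.1/10)·0.0 = 6.16 m³/s.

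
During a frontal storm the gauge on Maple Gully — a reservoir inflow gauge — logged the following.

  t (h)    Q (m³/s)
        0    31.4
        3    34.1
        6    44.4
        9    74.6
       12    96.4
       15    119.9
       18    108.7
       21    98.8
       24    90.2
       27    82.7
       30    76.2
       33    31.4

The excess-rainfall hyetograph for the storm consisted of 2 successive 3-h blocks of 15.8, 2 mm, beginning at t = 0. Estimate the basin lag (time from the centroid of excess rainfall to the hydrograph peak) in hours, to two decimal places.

Centroid of excess rainfall: t_c = Σ P_i·t̄_i / ΣP_i = 1.8371 h (block centres at 1.5, 4.5 h).
Hydrograph peak occurs at t = 15 h, so basin lag t_L = 15 − 1.8371 = 13.16 h.

t_L ≈ 13.16 h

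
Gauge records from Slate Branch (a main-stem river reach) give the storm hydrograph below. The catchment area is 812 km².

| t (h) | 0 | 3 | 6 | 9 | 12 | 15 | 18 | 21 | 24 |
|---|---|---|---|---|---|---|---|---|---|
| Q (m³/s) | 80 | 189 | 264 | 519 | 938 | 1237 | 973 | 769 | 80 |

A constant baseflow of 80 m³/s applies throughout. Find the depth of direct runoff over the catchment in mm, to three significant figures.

d ≈ 57.6 mm

Direct runoff: 0.0, 109.0, 184.0, 439.0, 858.0, 1157.0, 893.0, 689.0, 0.0 m³/s; ΣQ_DR = 4329 m³/s.
V = ΣQ_DR · Δt = 4329 × 10800 s = 4.675 × 10^7 m³.
Over A = 812 km², depth = V / A = 57.6 mm.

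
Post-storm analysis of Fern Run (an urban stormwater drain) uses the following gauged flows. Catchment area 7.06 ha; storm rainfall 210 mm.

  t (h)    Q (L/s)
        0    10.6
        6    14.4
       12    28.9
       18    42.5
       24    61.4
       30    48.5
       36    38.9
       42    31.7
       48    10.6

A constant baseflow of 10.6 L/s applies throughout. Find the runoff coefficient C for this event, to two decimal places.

ΣQ_DR = 192.1 L/s; V = ΣQ_DR·Δt = 4.149 × 10^6 L.
Runoff depth d = V / A = 58.77 mm.
C = d / P = 58.77 / 210 = 0.28.

C ≈ 0.28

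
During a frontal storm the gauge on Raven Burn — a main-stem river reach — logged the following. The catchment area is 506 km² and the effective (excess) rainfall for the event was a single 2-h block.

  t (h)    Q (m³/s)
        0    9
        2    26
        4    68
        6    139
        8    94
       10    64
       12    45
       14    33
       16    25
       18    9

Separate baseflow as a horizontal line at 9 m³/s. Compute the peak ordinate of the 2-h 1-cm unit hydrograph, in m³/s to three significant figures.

Direct runoff: 0.0, 17.0, 59.0, 130.0, 85.0, 55.0, 36.0, 24.0, 16.0, 0.0 m³/s; ΣQ_DR = 422.0 m³/s, peak = 130.0 m³/s.
Runoff depth d = ΣQ_DR·Δt / A = 422.0 × 7200 / (506 km²) = 6.005 mm.
The 1-cm UH is the DRH scaled by (10 mm)/d, so U_p = 130.0 × 10/6.005 = 216 m³/s.

U_p ≈ 216 m³/s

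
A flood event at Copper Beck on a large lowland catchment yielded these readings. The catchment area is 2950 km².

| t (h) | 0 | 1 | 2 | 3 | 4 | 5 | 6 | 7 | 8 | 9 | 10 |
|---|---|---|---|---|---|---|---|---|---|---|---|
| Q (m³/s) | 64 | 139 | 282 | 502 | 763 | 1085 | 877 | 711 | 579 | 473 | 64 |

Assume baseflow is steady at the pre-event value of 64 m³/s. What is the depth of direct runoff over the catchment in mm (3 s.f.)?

d ≈ 5.90 mm

Direct runoff: 0.0, 75.0, 218.0, 438.0, 699.0, 1021.0, 813.0, 647.0, 515.0, 409.0, 0.0 m³/s; ΣQ_DR = 4835 m³/s.
V = ΣQ_DR · Δt = 4835 × 3600 s = 1.741 × 10^7 m³.
Over A = 2950 km², depth = V / A = 5.90 mm.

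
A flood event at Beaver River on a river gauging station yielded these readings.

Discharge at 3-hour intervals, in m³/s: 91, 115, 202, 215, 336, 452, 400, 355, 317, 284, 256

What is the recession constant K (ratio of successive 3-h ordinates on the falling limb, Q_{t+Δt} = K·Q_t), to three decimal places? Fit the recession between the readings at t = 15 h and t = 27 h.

Using the recession-limb readings at t = 15 h and t = 27 h: Q falls from 452 to 284 m³/s over 4 intervals.
K = (Q₂/Q₁)^(1/4) = (284/452)^(1/4) = 0.890.

K ≈ 0.890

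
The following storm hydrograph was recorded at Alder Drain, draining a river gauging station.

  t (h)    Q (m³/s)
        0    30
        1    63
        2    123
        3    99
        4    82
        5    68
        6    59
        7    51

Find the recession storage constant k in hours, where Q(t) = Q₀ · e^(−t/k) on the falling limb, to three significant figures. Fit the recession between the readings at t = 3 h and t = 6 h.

On the falling limb, Q drops from 99 to 59 m³/s between t = 3 h and t = 6 h (Δt = 3 h).
k = −Δt / ln(Q₂/Q₁) = −3 / ln(59/99) = 5.80 h.

k ≈ 5.80 h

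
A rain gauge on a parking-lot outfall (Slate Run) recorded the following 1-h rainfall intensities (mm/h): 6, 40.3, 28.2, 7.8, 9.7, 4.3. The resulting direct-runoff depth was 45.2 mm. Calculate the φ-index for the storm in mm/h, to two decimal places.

φ ≈ 11.65 mm/h

Only the 2 blocks with intensity above φ contribute runoff: 40.3, 28.2 mm/h.
Σ(I−φ)·Δt = d  ⇒  (40.3+28.2 − 2φ)·1 = 45.2
φ = (68.50 − 45.2/1) / 2 = 11.65 mm/h.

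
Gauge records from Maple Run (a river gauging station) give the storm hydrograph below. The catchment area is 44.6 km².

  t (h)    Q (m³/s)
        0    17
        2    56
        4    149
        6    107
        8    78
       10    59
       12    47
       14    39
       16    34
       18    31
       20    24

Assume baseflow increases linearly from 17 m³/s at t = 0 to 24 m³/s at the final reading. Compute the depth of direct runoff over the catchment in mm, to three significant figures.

d ≈ 67.1 mm

Direct runoff: 0.00, 38.30, 130.60, 87.90, 58.20, 38.50, 25.80, 17.10, 11.40, 7.70, 0.00 m³/s; ΣQ_DR = 415.5 m³/s.
V = ΣQ_DR · Δt = 415.5 × 7200 s = 2.992 × 10^6 m³.
Over A = 44.6 km², depth = V / A = 67.1 mm.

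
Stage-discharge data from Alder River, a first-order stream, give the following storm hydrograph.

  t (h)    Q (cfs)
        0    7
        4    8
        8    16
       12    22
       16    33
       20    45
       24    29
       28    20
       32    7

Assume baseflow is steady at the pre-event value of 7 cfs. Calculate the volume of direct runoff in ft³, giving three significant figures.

V ≈ 1.79 × 10^6 ft³

Direct-runoff ordinates (Q − Q_b): 0.0, 1.0, 9.0, 15.0, 26.0, 38.0, 22.0, 13.0, 0.0 cfs.
ΣQ_DR = 124.0 cfs.
With Δt = 4 h = 14400 s, V = ΣQ_DR · Δt = 124.0 × 14400 = 1.79 × 10^6 ft³.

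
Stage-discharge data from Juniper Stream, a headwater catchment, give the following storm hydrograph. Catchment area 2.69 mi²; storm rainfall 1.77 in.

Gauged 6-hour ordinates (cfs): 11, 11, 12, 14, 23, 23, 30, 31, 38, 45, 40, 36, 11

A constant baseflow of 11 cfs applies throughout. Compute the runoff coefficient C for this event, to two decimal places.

ΣQ_DR = 182.0 cfs; V = ΣQ_DR·Δt = 3.931 × 10^6 ft³.
Runoff depth d = V / A = 0.6291 in.
C = d / P = 0.6291 / 1.77 = 0.36.

C ≈ 0.36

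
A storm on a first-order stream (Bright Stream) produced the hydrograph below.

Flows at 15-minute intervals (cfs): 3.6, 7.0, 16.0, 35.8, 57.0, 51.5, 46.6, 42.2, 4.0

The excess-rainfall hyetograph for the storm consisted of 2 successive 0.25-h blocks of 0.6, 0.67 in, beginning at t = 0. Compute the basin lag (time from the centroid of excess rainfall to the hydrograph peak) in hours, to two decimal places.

t_L ≈ 0.74 h

Centroid of excess rainfall: t_c = Σ P_i·t̄_i / ΣP_i = 0.2569 h (block centres at 0.125, 0.375 h).
Hydrograph peak occurs at t = 1 h, so basin lag t_L = 1 − 0.2569 = 0.74 h.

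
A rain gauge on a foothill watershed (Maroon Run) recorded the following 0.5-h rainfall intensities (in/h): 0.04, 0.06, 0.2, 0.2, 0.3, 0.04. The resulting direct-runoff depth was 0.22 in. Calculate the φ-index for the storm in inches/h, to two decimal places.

φ ≈ 0.09 in/h

Only the 3 blocks with intensity above φ contribute runoff: 0.2, 0.2, 0.3 in/h.
Σ(I−φ)·Δt = d  ⇒  (0.2+0.2+0.3 − 3φ)·0.5 = 0.22
φ = (0.7000 − 0.22/0.5) / 3 = 0.09 in/h.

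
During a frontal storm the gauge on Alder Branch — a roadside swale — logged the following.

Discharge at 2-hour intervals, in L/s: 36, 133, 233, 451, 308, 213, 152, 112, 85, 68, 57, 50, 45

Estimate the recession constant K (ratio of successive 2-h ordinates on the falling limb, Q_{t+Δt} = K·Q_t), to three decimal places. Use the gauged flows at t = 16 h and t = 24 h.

K ≈ 0.853

Using the recession-limb readings at t = 16 h and t = 24 h: Q falls from 85 to 45 L/s over 4 intervals.
K = (Q₂/Q₁)^(1/4) = (45/85)^(1/4) = 0.853.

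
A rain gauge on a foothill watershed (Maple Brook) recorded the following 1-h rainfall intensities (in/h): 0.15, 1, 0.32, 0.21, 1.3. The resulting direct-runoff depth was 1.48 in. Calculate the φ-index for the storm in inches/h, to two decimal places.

Only the 2 blocks with intensity above φ contribute runoff: 1, 1.3 in/h.
Σ(I−φ)·Δt = d  ⇒  (1+1.3 − 2φ)·1 = 1.48
φ = (2.300 − 1.48/1) / 2 = 0.41 in/h.

φ ≈ 0.41 in/h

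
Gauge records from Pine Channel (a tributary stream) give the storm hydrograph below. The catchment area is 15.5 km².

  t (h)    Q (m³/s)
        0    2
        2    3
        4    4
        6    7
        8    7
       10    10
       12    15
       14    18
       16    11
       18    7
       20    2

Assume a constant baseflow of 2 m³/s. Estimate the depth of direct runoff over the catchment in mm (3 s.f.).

d ≈ 29.7 mm

Direct runoff: 0.0, 1.0, 2.0, 5.0, 5.0, 8.0, 13.0, 16.0, 9.0, 5.0, 0.0 m³/s; ΣQ_DR = 64.00 m³/s.
V = ΣQ_DR · Δt = 64.00 × 7200 s = 4.608 × 10^5 m³.
Over A = 15.5 km², depth = V / A = 29.7 mm.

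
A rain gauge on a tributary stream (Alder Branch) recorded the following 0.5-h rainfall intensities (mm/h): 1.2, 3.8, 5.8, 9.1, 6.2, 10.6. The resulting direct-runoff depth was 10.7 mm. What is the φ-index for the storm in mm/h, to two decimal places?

Only the 5 blocks with intensity above φ contribute runoff: 3.8, 5.8, 9.1, 6.2, 10.6 mm/h.
Σ(I−φ)·Δt = d  ⇒  (3.8+5.8+9.1+6.2+10.6 − 5φ)·0.5 = 10.7
φ = (35.50 − 10.7/0.5) / 5 = 2.82 mm/h.

φ ≈ 2.82 mm/h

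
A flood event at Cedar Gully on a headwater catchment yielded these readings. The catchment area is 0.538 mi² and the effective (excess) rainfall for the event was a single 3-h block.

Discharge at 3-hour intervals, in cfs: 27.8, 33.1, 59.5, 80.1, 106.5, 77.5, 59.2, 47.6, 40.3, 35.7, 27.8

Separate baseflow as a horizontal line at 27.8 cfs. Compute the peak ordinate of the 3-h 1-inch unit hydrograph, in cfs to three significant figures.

U_p ≈ 31.5 cfs

Direct runoff: 0.0, 5.3, 31.7, 52.3, 78.7, 49.7, 31.4, 19.8, 12.5, 7.9, 0.0 cfs; ΣQ_DR = 289.3 cfs, peak = 78.7 cfs.
Runoff depth d = ΣQ_DR·Δt / A = 289.3 × 10800 / (0.538 mi²) = 2.500 in.
The 1-inch UH is the DRH scaled by (1 in)/d, so U_p = 78.7 × 1/2.500 = 31.5 cfs.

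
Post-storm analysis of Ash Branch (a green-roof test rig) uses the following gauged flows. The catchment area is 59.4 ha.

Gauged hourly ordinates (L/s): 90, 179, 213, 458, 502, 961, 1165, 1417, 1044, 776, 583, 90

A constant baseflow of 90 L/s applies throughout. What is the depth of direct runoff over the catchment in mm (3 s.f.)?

d ≈ 38.8 mm

Direct runoff: 0.0, 89.0, 123.0, 368.0, 412.0, 871.0, 1075.0, 1327.0, 954.0, 686.0, 493.0, 0.0 L/s; ΣQ_DR = 6398 L/s.
V = ΣQ_DR · Δt = 6398 × 3600 s = 2.303 × 10^7 L.
Over A = 59.4 ha, depth = V / A = 38.8 mm.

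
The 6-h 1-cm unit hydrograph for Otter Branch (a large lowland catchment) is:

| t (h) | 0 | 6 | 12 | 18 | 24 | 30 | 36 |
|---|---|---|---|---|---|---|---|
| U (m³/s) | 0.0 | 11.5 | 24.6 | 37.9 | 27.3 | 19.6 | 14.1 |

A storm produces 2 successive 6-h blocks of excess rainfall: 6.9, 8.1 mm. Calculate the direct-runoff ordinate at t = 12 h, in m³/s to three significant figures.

By discrete convolution, Q_j = Σ (P_i / 10 mm) · U_{j−i}.
At t = 12 h (j=2): Q = (6.9/10)·24.6 + (8.1/10)·11.5 = 26.3 m³/s.

Q ≈ 26.3 m³/s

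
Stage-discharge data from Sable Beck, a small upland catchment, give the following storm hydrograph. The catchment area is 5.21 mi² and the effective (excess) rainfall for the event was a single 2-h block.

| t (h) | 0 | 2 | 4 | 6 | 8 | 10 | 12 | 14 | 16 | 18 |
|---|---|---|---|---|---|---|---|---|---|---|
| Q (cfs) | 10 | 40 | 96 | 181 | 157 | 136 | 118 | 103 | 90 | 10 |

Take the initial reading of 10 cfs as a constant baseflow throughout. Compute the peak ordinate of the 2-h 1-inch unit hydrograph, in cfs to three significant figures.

Direct runoff: 0.0, 30.0, 86.0, 171.0, 147.0, 126.0, 108.0, 93.0, 80.0, 0.0 cfs; ΣQ_DR = 841.0 cfs, peak = 171.0 cfs.
Runoff depth d = ΣQ_DR·Δt / A = 841.0 × 7200 / (5.21 mi²) = 0.5003 in.
The 1-inch UH is the DRH scaled by (1 in)/d, so U_p = 171.0 × 1/0.5003 = 342 cfs.

U_p ≈ 342 cfs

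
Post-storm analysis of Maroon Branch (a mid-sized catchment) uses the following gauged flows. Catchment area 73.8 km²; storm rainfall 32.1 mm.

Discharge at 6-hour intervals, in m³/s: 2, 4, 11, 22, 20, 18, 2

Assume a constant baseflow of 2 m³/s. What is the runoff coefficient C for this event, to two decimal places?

C ≈ 0.59

ΣQ_DR = 65.00 m³/s; V = ΣQ_DR·Δt = 1.404 × 10^6 m³.
Runoff depth d = V / A = 19.02 mm.
C = d / P = 19.02 / 32.1 = 0.59.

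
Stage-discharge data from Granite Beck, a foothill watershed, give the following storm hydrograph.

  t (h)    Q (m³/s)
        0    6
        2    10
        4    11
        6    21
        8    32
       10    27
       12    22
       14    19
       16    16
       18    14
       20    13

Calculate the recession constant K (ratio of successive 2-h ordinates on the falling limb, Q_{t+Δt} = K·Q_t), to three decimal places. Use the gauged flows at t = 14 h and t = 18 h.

K ≈ 0.858

Using the recession-limb readings at t = 14 h and t = 18 h: Q falls from 19 to 14 m³/s over 2 intervals.
K = (Q₂/Q₁)^(1/2) = (14/19)^(1/2) = 0.858.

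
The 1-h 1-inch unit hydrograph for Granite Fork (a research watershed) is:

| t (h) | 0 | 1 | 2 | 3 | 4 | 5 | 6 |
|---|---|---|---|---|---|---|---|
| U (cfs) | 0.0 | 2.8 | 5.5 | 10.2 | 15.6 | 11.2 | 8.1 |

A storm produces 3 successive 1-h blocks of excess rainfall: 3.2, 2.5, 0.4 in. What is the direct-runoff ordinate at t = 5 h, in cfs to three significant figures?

By discrete convolution, Q_j = Σ (P_i / 1 in) · U_{j−i}.
At t = 5 h (j=5): Q = (3.2/1)·11.2 + (2.5/1)·15.6 + (0.4/1)·10.2 = 78.9 cfs.

Q ≈ 78.9 cfs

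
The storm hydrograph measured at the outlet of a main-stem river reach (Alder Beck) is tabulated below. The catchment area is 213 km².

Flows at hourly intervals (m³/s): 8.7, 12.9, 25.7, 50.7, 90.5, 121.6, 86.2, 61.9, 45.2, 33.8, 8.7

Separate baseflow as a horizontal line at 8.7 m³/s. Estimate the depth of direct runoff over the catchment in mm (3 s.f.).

Direct runoff: 0.0, 4.2, 17.0, 42.0, 81.8, 112.9, 77.5, 53.2, 36.5, 25.1, 0.0 m³/s; ΣQ_DR = 450.2 m³/s.
V = ΣQ_DR · Δt = 450.2 × 3600 s = 1.621 × 10^6 m³.
Over A = 213 km², depth = V / A = 7.61 mm.

d ≈ 7.61 mm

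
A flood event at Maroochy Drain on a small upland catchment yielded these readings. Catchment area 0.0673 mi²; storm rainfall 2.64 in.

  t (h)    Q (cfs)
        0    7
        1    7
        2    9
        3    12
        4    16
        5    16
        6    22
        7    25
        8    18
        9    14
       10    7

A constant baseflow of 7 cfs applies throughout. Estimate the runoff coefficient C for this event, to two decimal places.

C ≈ 0.66

ΣQ_DR = 76.00 cfs; V = ΣQ_DR·Δt = 2.736 × 10^5 ft³.
Runoff depth d = V / A = 1.750 in.
C = d / P = 1.750 / 2.64 = 0.66.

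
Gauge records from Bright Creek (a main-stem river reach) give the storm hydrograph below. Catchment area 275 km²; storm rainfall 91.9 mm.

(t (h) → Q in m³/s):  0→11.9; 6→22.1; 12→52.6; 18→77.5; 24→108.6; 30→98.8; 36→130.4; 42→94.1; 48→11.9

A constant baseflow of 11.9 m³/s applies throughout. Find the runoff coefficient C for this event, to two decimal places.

ΣQ_DR = 500.8 m³/s; V = ΣQ_DR·Δt = 1.082 × 10^7 m³.
Runoff depth d = V / A = 39.34 mm.
C = d / P = 39.34 / 91.9 = 0.43.

C ≈ 0.43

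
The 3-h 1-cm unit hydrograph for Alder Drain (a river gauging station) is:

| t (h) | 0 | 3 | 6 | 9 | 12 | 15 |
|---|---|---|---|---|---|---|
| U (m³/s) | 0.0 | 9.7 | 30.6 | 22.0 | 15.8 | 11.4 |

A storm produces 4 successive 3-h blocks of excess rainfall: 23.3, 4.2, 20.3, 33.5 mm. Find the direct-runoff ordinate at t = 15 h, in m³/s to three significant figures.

By discrete convolution, Q_j = Σ (P_i / 10 mm) · U_{j−i}.
At t = 15 h (j=5): Q = (23.3/10)·11.4 + (4.2/10)·15.8 + (20.3/10)·22.0 + (33.5/10)·30.6 = 180 m³/s.

Q ≈ 180 m³/s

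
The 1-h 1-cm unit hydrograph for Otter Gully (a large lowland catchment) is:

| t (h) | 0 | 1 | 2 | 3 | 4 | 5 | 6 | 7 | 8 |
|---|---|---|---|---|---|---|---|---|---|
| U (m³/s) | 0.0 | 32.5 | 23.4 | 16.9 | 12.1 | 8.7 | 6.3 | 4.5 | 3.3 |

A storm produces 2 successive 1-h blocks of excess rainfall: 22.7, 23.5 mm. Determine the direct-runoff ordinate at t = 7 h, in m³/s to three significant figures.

Q ≈ 25.0 m³/s

By discrete convolution, Q_j = Σ (P_i / 10 mm) · U_{j−i}.
At t = 7 h (j=7): Q = (22.7/10)·4.5 + (23.5/10)·6.3 = 25.0 m³/s.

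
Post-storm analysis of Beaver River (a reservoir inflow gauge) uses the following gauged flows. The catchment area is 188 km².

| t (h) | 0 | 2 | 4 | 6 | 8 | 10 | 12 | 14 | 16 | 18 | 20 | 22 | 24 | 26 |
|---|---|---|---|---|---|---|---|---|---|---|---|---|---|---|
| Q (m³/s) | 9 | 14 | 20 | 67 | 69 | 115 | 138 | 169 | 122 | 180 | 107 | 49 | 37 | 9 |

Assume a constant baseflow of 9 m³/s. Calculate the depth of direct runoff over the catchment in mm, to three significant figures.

Direct runoff: 0.0, 5.0, 11.0, 58.0, 60.0, 106.0, 129.0, 160.0, 113.0, 171.0, 98.0, 40.0, 28.0, 0.0 m³/s; ΣQ_DR = 979.0 m³/s.
V = ΣQ_DR · Δt = 979.0 × 7200 s = 7.049 × 10^6 m³.
Over A = 188 km², depth = V / A = 37.5 mm.

d ≈ 37.5 mm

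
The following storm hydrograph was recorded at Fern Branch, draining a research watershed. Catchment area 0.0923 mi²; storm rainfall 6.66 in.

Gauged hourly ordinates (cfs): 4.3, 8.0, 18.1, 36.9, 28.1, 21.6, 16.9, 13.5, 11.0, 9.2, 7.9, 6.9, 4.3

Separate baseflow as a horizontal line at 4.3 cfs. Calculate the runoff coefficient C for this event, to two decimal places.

C ≈ 0.33

ΣQ_DR = 130.8 cfs; V = ΣQ_DR·Δt = 4.709 × 10^5 ft³.
Runoff depth d = V / A = 2.196 in.
C = d / P = 2.196 / 6.66 = 0.33.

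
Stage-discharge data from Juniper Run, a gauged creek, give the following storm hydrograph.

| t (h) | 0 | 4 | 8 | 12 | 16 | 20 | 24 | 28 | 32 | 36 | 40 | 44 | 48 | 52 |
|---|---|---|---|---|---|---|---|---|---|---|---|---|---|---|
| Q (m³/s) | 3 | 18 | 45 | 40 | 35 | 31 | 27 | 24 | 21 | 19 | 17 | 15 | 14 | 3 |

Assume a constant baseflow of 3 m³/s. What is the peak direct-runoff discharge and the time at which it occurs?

Q_p = 42.0 m³/s at t = 8 h

Subtracting baseflow gives direct-runoff ordinates: 0.0, 15.0, 42.0, 37.0, 32.0, 28.0, 24.0, 21.0, 18.0, 16.0, 14.0, 12.0, 11.0, 0.0 m³/s.
The maximum is 42.0 m³/s, occurring at the reading for t = 8 h.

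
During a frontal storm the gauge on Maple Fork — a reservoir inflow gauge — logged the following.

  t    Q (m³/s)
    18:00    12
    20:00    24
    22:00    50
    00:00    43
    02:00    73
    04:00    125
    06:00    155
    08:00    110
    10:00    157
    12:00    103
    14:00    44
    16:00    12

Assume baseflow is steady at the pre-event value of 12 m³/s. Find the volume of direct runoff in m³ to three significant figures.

V ≈ 5.50 × 10^6 m³

Direct-runoff ordinates (Q − Q_b): 0.0, 12.0, 38.0, 31.0, 61.0, 113.0, 143.0, 98.0, 145.0, 91.0, 32.0, 0.0 m³/s.
ΣQ_DR = 764.0 m³/s.
With Δt = 2 h = 7200 s, V = ΣQ_DR · Δt = 764.0 × 7200 = 5.50 × 10^6 m³.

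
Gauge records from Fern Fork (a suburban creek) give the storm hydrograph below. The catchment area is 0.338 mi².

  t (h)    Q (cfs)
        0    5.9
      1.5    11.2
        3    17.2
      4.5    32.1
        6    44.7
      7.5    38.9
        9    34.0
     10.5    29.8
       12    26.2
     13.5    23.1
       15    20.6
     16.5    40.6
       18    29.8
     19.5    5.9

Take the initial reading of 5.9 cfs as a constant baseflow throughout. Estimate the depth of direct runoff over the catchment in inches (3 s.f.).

Direct runoff: 0.0, 5.3, 11.3, 26.2, 38.8, 33.0, 28.1, 23.9, 20.3, 17.2, 14.7, 34.7, 23.9, 0.0 cfs; ΣQ_DR = 277.4 cfs.
V = ΣQ_DR · Δt = 277.4 × 5400 s = 1.498 × 10^6 ft³.
Over A = 0.338 mi², depth = V / A = 1.91 in.

d ≈ 1.91 in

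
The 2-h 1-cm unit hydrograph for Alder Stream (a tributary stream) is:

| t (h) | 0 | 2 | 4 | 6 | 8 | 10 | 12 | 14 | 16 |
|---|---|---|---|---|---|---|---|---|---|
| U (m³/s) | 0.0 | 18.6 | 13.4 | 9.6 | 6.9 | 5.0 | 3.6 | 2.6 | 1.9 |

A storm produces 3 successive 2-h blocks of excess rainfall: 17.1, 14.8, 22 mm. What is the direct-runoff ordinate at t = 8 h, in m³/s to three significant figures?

By discrete convolution, Q_j = Σ (P_i / 10 mm) · U_{j−i}.
At t = 8 h (j=4): Q = (17.1/10)·6.9 + (14.8/10)·9.6 + (22/10)·13.4 = 55.5 m³/s.

Q ≈ 55.5 m³/s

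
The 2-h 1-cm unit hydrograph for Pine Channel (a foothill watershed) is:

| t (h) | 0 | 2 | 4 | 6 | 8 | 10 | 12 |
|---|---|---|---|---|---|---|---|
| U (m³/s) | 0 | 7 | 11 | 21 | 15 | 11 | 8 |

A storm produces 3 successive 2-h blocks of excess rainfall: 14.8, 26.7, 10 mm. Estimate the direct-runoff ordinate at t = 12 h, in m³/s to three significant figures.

Q ≈ 56.2 m³/s

By discrete convolution, Q_j = Σ (P_i / 10 mm) · U_{j−i}.
At t = 12 h (j=6): Q = (14.8/10)·8 + (26.7/10)·11 + (10/10)·15 = 56.2 m³/s.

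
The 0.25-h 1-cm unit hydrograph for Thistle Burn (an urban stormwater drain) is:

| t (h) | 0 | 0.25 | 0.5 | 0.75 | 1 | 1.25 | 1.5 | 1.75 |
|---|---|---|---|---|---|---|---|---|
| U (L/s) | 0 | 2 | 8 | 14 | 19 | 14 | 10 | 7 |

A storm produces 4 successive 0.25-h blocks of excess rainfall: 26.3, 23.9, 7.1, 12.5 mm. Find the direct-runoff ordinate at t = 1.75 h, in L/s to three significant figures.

Q ≈ 76.0 L/s

By discrete convolution, Q_j = Σ (P_i / 10 mm) · U_{j−i}.
At t = 1.75 h (j=7): Q = (26.3/10)·7 + (23.9/10)·10 + (7.1/10)·14 + (12.5/10)·19 = 76.0 L/s.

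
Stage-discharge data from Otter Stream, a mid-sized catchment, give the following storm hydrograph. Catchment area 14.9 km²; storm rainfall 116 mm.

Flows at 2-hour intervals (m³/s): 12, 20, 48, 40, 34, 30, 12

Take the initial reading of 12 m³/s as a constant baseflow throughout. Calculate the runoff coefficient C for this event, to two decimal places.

C ≈ 0.47

ΣQ_DR = 112.0 m³/s; V = ΣQ_DR·Δt = 8.064 × 10^5 m³.
Runoff depth d = V / A = 54.12 mm.
C = d / P = 54.12 / 116 = 0.47.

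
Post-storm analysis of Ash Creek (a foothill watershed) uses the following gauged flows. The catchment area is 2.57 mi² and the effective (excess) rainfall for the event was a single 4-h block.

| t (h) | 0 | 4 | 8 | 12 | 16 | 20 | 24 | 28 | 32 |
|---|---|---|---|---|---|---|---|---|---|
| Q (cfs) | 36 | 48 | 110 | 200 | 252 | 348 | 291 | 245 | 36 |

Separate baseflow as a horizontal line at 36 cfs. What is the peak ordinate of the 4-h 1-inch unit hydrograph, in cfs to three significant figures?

U_p ≈ 104 cfs

Direct runoff: 0.0, 12.0, 74.0, 164.0, 216.0, 312.0, 255.0, 209.0, 0.0 cfs; ΣQ_DR = 1242 cfs, peak = 312.0 cfs.
Runoff depth d = ΣQ_DR·Δt / A = 1242 × 14400 / (2.57 mi²) = 2.995 in.
The 1-inch UH is the DRH scaled by (1 in)/d, so U_p = 312.0 × 1/2.995 = 104 cfs.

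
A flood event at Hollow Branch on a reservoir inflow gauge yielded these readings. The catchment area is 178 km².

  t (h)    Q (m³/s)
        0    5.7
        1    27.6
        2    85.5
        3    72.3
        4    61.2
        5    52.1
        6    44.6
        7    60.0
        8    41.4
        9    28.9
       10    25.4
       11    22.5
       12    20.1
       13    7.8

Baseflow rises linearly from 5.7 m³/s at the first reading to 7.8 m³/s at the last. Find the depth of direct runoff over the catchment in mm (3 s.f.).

d ≈ 9.32 mm

Direct runoff: 0.00, 21.74, 79.48, 66.12, 54.85, 45.59, 37.93, 53.17, 34.41, 21.75, 18.08, 15.02, 12.46, 0.00 m³/s; ΣQ_DR = 460.6 m³/s.
V = ΣQ_DR · Δt = 460.6 × 3600 s = 1.658 × 10^6 m³.
Over A = 178 km², depth = V / A = 9.32 mm.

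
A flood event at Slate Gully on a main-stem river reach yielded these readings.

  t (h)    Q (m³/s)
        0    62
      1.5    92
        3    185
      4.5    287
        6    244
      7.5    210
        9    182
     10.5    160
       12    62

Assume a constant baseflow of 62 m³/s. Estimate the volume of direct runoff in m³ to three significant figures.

Direct-runoff ordinates (Q − Q_b): 0.0, 30.0, 123.0, 225.0, 182.0, 148.0, 120.0, 98.0, 0.0 m³/s.
ΣQ_DR = 926.0 m³/s.
With Δt = 1.5 h = 5400 s, V = ΣQ_DR · Δt = 926.0 × 5400 = 5.00 × 10^6 m³.

V ≈ 5.00 × 10^6 m³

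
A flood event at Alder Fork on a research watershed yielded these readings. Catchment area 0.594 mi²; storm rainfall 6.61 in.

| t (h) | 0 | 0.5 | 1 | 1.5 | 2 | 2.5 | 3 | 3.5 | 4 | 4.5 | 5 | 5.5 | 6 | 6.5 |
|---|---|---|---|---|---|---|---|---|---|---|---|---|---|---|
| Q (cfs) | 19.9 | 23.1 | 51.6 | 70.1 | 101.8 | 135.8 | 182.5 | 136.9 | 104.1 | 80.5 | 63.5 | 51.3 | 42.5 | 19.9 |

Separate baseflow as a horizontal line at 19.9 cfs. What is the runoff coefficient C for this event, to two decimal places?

ΣQ_DR = 804.9 cfs; V = ΣQ_DR·Δt = 1.449 × 10^6 ft³.
Runoff depth d = V / A = 1.050 in.
C = d / P = 1.050 / 6.61 = 0.16.

C ≈ 0.16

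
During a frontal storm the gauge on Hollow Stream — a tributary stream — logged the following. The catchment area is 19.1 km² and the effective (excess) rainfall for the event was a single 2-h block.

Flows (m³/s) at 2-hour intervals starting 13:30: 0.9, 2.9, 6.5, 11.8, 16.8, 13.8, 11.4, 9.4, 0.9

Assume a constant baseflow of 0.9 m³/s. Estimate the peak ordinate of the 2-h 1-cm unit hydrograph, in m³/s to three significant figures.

Direct runoff: 0.0, 2.0, 5.6, 10.9, 15.9, 12.9, 10.5, 8.5, 0.0 m³/s; ΣQ_DR = 66.30 m³/s, peak = 15.9 m³/s.
Runoff depth d = ΣQ_DR·Δt / A = 66.30 × 7200 / (19.1 km²) = 24.99 mm.
The 1-cm UH is the DRH scaled by (10 mm)/d, so U_p = 15.9 × 10/24.99 = 6.36 m³/s.

U_p ≈ 6.36 m³/s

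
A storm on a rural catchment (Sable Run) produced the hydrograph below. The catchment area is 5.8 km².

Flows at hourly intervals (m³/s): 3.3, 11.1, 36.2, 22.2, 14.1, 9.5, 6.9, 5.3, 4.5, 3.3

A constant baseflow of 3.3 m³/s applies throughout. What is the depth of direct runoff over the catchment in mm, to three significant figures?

d ≈ 51.8 mm

Direct runoff: 0.0, 7.8, 32.9, 18.9, 10.8, 6.2, 3.6, 2.0, 1.2, 0.0 m³/s; ΣQ_DR = 83.40 m³/s.
V = ΣQ_DR · Δt = 83.40 × 3600 s = 3.002 × 10^5 m³.
Over A = 5.8 km², depth = V / A = 51.8 mm.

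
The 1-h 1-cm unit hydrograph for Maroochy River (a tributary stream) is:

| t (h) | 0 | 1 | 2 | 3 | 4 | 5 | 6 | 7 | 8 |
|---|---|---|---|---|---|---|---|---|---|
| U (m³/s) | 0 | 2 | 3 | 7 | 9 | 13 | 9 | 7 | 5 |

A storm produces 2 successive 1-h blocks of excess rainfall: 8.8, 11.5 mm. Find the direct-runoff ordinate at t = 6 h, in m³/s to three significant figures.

Q ≈ 22.9 m³/s

By discrete convolution, Q_j = Σ (P_i / 10 mm) · U_{j−i}.
At t = 6 h (j=6): Q = (8.8/10)·9 + (11.5/10)·13 = 22.9 m³/s.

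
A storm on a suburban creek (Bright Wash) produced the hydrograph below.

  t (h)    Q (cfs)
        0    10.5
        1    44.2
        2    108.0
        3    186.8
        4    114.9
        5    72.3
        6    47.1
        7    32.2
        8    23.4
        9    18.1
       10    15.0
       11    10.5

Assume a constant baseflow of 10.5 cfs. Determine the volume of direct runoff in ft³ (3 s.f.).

Direct-runoff ordinates (Q − Q_b): 0.0, 33.7, 97.5, 176.3, 104.4, 61.8, 36.6, 21.7, 12.9, 7.6, 4.5, 0.0 cfs.
ΣQ_DR = 557.0 cfs.
With Δt = 1 h = 3600 s, V = ΣQ_DR · Δt = 557.0 × 3600 = 2.01 × 10^6 ft³.

V ≈ 2.01 × 10^6 ft³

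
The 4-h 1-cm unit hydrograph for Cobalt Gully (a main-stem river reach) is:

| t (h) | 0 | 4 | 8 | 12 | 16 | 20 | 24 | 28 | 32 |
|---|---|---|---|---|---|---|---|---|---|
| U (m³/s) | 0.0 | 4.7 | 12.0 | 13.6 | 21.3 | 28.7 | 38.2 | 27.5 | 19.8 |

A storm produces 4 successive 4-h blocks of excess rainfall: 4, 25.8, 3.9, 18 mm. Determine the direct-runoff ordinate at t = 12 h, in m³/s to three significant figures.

By discrete convolution, Q_j = Σ (P_i / 10 mm) · U_{j−i}.
At t = 12 h (j=3): Q = (4/10)·13.6 + (25.8/10)·12.0 + (3.9/10)·4.7 + (18/10)·0.0 = 38.2 m³/s.

Q ≈ 38.2 m³/s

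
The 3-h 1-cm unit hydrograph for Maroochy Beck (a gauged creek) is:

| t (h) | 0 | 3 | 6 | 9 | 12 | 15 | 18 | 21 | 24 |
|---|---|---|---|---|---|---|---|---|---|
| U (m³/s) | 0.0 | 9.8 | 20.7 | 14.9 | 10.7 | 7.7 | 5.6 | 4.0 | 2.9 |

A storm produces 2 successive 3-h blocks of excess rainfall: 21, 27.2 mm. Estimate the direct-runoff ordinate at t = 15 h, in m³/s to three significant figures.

By discrete convolution, Q_j = Σ (P_i / 10 mm) · U_{j−i}.
At t = 15 h (j=5): Q = (21/10)·7.7 + (27.2/10)·10.7 = 45.3 m³/s.

Q ≈ 45.3 m³/s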